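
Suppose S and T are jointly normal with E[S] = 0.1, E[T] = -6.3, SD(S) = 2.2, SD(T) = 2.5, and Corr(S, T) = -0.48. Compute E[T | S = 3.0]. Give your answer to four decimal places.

-7.8818

The regression of T on S has slope ρ·σ_T/σ_S and passes through (μ_S, μ_T).
E[T | S=3.0] = -6.3 + (-0.48)·(2.5/2.2)·(3.0 − (0.1)) = -6.3 + (-0.54545)·(2.9) = -7.8818.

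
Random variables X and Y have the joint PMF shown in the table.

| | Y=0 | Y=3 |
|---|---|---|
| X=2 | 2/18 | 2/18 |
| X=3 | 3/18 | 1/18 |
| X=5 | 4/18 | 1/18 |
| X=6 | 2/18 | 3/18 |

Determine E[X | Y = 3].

30/7

P(Y = 3) = 7/18.
Summing X·P(X=x,Y=y) over the conditioning event gives 5/3.
E[X | Y = 3] = (5/3) / (7/18) = 30/7.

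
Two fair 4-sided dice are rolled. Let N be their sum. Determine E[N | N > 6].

22/3

P(N > 6) = 3/16.
Σ over the event: 7·1/8 + 8·1/16 = 11/8.
E[N | N > 6] = (11/8) / (3/16) = 22/3.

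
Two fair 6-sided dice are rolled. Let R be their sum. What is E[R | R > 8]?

10

P(R > 8) = 5/18.
Σ over the event: 9·1/9 + 10·1/12 + 11·1/18 + 12·1/36 = 25/9.
E[R | R > 8] = (25/9) / (5/18) = 10.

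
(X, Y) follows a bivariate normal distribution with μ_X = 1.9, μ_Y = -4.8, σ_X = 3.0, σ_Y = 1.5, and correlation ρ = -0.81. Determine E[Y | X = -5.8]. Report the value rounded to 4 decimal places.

-1.6815

For a bivariate normal, E[Y | X=x] = μ_Y + ρ·(σ_Y/σ_X)·(x − μ_X).
E[Y | X=-5.8] = -4.8 + (-0.81)·(1.5/3.0)·(-5.8 − (1.9)) = -4.8 + (-0.405)·(-7.7) = -1.6815.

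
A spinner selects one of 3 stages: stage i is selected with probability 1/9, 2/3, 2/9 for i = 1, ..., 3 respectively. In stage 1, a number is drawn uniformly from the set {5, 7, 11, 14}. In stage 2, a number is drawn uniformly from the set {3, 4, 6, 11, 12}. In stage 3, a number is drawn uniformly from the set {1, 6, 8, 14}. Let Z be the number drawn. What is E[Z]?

E[Z | stage 1] = (5+7+11+14)/4 = 37/4.
E[Z | stage 2] = (3+4+6+11+12)/5 = 36/5.
E[Z | stage 3] = (1+6+8+14)/4 = 29/4.
By the law of total expectation,
E[Z] = (1/9)·(37/4) + (2/3)·(36/5) + (2/9)·(29/4) = 1339/180.

1339/180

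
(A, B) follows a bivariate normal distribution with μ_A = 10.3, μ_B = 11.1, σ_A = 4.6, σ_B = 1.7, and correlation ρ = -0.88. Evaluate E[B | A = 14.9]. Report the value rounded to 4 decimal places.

9.6040

E[B | A=x] = μ_B + ρ(σ_B/σ_A)(x − μ_A) for jointly normal variables.
E[B | A=14.9] = 11.1 + (-0.88)·(1.7/4.6)·(14.9 − (10.3)) = 11.1 + (-0.32522)·(4.6) = 9.6040.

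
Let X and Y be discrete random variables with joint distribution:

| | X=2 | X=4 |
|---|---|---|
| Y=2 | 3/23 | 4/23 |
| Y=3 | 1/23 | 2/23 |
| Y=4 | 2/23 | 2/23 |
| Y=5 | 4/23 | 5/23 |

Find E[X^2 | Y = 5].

32/3

P(Y = 5) = 9/23.
Σ X^2·P over the event = 4·(4/23) + 16·(5/23) = 96/23.
E[X^2 | Y = 5] = (96/23) / (9/23) = 32/3.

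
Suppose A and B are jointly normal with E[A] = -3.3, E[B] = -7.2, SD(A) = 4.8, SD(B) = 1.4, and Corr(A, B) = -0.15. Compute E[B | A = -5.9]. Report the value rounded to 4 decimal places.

The regression of B on A has slope ρ·σ_B/σ_A and passes through (μ_A, μ_B).
E[B | A=-5.9] = -7.2 + (-0.15)·(1.4/4.8)·(-5.9 − (-3.3)) = -7.2 + (-0.04375)·(-2.6) = -7.0863.

-7.0863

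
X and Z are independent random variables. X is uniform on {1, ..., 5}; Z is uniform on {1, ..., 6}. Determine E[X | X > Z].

4

Outcomes with X > Z: (2,1), (3,1), (3,2), (4,1), (4,2), (4,3), (5,1), (5,2), (5,3), (5,4), each with probability 1/30.
E[X | X > Z] = (2 + 3 + 3 + 4 + 4 + 4 + 5 + 5 + 5 + 5) / 10 = 4.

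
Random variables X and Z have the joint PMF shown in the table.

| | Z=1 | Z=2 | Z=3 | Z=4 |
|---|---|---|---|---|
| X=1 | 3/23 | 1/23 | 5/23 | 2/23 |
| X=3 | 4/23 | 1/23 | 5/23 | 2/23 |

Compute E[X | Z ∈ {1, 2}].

19/9

P(Z ∈ {1, 2}) = 9/23.
Σ X·P over the event = 1·(3/23) + 1·(1/23) + 3·(4/23) + 3·(1/23) = 19/23.
E[X | Z ∈ {1, 2}] = (19/23) / (9/23) = 19/9.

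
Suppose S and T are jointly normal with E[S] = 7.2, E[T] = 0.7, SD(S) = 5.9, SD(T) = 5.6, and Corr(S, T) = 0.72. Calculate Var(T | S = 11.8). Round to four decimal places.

Var(T | S=x) = (1 − ρ²)·σ_T².
Var(T | S=11.8) = (5.6)²·(1 − (0.72)²) = 31.36·0.4816 = 15.1030.

15.1030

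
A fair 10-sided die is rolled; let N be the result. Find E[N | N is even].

6

Given N is even, N is equally likely to be any of {2, 4, 6, 8, 10}.
E[N | N is even] = (2 + 4 + 6 + 8 + 10) / 5 = 6.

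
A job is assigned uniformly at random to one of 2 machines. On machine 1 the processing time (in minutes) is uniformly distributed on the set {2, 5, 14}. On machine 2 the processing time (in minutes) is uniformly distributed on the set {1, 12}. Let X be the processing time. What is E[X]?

27/4

E[X | machine 1] = (2+5+14)/3 = 7.
E[X | machine 2] = (1+12)/2 = 13/2.
E[X] = (1/2)·(7) + (1/2)·(13/2) = 27/4.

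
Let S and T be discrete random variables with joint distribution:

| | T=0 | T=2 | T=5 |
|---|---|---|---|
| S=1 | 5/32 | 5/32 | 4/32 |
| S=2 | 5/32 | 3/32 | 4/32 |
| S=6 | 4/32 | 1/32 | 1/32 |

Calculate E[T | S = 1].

P(S = 1) = 7/16.
Σ T·P over the event = 0·(5/32) + 2·(5/32) + 5·(4/32) = 15/16.
E[T | S = 1] = (15/16) / (7/16) = 15/7.

15/7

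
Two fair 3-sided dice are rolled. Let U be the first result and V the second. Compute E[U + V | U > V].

P(U > V) = 1/3.
Summing (U+V)·P(x,y) over outcomes with U > V gives 4/3.
E[U + V | U > V] = (4/3) / (1/3) = 4.

4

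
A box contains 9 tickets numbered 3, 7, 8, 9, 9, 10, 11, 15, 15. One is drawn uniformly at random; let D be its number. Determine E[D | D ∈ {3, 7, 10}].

P(D ∈ {3, 7, 10}) = 1/3.
Σ over the event: 3·1/9 + 7·1/9 + 10·1/9 = 20/9.
E[D | D ∈ {3, 7, 10}] = (20/9) / (1/3) = 20/3.

20/3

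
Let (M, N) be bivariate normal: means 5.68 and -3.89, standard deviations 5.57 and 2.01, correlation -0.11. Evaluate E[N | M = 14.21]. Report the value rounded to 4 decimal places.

The regression of N on M has slope ρ·σ_N/σ_M and passes through (μ_M, μ_N).
E[N | M=14.21] = -3.89 + (-0.11)·(2.01/5.57)·(14.21 − (5.68)) = -3.89 + (-0.039695)·(8.53) = -4.2286.

-4.2286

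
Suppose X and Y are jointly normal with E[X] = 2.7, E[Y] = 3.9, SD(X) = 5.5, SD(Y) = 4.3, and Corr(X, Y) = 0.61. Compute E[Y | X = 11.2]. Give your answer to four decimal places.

7.9537

E[Y | X=x] = μ_Y + ρ(σ_Y/σ_X)(x − μ_X) for jointly normal variables.
E[Y | X=11.2] = 3.9 + (0.61)·(4.3/5.5)·(11.2 − (2.7)) = 3.9 + (0.47691)·(8.5) = 7.9537.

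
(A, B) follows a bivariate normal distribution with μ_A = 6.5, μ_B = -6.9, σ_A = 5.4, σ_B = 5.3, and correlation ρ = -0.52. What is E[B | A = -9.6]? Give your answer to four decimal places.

1.3170

The regression of B on A has slope ρ·σ_B/σ_A and passes through (μ_A, μ_B).
E[B | A=-9.6] = -6.9 + (-0.52)·(5.3/5.4)·(-9.6 − (6.5)) = -6.9 + (-0.51037)·(-16.1) = 1.3170.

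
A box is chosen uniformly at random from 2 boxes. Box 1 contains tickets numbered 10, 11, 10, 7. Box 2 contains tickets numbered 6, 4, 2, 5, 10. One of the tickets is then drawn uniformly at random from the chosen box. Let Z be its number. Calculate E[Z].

E[Z | box 1] = (10+11+10+7)/4 = 19/2.
E[Z | box 2] = (6+4+2+5+10)/5 = 27/5.
By the law of total expectation,
E[Z] = (1/2)·(19/2) + (1/2)·(27/5) = 149/20.

149/20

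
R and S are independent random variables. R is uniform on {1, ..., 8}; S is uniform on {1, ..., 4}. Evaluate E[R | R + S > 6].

P(R + S > 6) = 9/16.
Summing R·P(x,y) over outcomes with R + S > 6 gives 55/16.
E[R | R + S > 6] = (55/16) / (9/16) = 55/9.

55/9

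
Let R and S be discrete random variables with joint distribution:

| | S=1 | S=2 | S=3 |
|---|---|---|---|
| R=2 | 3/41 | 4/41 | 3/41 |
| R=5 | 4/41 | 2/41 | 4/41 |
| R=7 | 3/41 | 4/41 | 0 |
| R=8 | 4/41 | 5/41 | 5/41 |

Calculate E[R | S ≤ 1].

P(S ≤ 1) = 14/41.
Σ R·P over the event = 2·(3/41) + 5·(4/41) + 7·(3/41) + 8·(4/41) = 79/41.
E[R | S ≤ 1] = (79/41) / (14/41) = 79/14.

79/14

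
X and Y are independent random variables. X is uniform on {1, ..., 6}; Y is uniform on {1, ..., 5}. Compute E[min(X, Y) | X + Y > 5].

57/20

P(X + Y > 5) = 2/3.
Summing min(X,Y)·P(x,y) over outcomes with X + Y > 5 gives 19/10.
E[min(X, Y) | X + Y > 5] = (19/10) / (2/3) = 57/20.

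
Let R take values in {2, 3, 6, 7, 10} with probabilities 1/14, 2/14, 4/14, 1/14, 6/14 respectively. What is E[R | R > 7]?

P(R > 7) = 3/7.
Σ over the event: 10·3/7 = 30/7.
E[R | R > 7] = (30/7) / (3/7) = 10.

10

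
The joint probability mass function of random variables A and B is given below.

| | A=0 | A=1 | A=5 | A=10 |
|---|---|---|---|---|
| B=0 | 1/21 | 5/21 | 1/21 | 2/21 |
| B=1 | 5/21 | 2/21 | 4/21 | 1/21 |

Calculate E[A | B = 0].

P(B = 0) = 3/7.
Σ A·P over the event = 0·(1/21) + 1·(5/21) + 5·(1/21) + 10·(2/21) = 10/7.
E[A | B = 0] = (10/7) / (3/7) = 10/3.

10/3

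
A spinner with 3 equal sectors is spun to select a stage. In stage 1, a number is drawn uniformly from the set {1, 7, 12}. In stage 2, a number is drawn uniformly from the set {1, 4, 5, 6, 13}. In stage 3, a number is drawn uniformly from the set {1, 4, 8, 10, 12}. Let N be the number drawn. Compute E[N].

292/45

E[N | stage 1] = (1+7+12)/3 = 20/3.
E[N | stage 2] = (1+4+5+6+13)/5 = 29/5.
E[N | stage 3] = (1+4+8+10+12)/5 = 7.
E[N] = (1/3)·(20/3) + (1/3)·(29/5) + (1/3)·(7) = 292/45.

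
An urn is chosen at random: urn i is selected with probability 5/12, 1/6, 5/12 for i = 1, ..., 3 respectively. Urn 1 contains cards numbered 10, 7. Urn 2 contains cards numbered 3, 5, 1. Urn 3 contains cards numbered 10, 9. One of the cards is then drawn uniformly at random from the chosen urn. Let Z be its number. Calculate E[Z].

8

E[Z | urn 1] = (10+7)/2 = 17/2.
E[Z | urn 2] = (3+5+1)/3 = 3.
E[Z | urn 3] = (10+9)/2 = 19/2.
E[Z] = (5/12)·(17/2) + (1/6)·(3) + (5/12)·(19/2) = 8.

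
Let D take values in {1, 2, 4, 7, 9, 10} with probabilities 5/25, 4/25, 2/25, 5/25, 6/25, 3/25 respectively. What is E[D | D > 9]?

P(D > 9) = 3/25.
Σ over the event: 10·3/25 = 6/5.
E[D | D > 9] = (6/5) / (3/25) = 10.

10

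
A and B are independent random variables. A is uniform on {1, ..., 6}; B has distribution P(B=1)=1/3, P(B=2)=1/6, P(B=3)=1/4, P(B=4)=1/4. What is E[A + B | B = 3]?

P(B = 3) = 1/4.
Summing (A+B)·P(x,y) over outcomes with B = 3 gives 13/8.
E[A + B | B = 3] = (13/8) / (1/4) = 13/2.

13/2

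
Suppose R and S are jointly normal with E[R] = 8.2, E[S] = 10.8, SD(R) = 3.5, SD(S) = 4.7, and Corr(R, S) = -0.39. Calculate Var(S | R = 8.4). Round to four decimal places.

18.7301

For a bivariate normal, Var(S | R=x) = σ_S²(1 − ρ²).
Var(S | R=8.4) = (4.7)²·(1 − (-0.39)²) = 22.09·0.8479 = 18.7301.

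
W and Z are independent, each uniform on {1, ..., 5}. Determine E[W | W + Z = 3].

P(W + Z = 3) = 2/25.
Summing W·P(x,y) over outcomes with W + Z = 3 gives 3/25.
E[W | W + Z = 3] = (3/25) / (2/25) = 3/2.

3/2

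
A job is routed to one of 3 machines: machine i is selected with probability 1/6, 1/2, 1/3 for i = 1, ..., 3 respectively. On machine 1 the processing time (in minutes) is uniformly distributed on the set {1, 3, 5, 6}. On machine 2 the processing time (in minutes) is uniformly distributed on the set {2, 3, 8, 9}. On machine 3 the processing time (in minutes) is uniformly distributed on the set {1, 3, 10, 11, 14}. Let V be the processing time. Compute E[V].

239/40

E[V | machine 1] = (1+3+5+6)/4 = 15/4.
E[V | machine 2] = (2+3+8+9)/4 = 11/2.
E[V | machine 3] = (1+3+10+11+14)/5 = 39/5.
E[V] = (1/6)·(15/4) + (1/2)·(11/2) + (1/3)·(39/5) = 239/40.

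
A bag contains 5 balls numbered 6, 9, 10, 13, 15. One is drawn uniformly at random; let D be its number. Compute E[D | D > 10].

14

P(D > 10) = 2/5.
Σ over the event: 13·1/5 + 15·1/5 = 28/5.
E[D | D > 10] = (28/5) / (2/5) = 14.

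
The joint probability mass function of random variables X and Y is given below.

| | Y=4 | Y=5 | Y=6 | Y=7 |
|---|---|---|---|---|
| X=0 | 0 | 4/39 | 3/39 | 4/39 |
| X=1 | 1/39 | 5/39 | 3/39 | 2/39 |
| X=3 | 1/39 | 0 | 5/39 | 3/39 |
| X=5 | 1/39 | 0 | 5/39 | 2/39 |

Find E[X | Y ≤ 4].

3

P(Y ≤ 4) = 1/13.
Σ X·P over the event = 1·(1/39) + 3·(1/39) + 5·(1/39) = 3/13.
E[X | Y ≤ 4] = (3/13) / (1/13) = 3.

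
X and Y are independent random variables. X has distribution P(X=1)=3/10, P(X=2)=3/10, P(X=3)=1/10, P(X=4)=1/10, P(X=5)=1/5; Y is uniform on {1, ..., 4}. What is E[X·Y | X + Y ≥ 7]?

P(X + Y ≥ 7) = 9/40.
Summing XY·P(x,y) over outcomes with X + Y ≥ 7 gives 13/4.
E[X·Y | X + Y ≥ 7] = (13/4) / (9/40) = 130/9.

130/9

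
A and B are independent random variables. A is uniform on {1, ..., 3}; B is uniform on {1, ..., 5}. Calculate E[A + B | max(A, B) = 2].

10/3

P(max(A, B) = 2) = 1/5.
Summing (A+B)·P(x,y) over outcomes with max(A, B) = 2 gives 2/3.
E[A + B | max(A, B) = 2] = (2/3) / (1/5) = 10/3.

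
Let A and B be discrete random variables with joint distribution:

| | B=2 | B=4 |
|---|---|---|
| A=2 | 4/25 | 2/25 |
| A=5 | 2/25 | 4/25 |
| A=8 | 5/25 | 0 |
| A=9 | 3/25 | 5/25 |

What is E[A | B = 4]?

P(B = 4) = 11/25.
Σ A·P over the event = 2·(2/25) + 5·(4/25) + 9·(5/25) = 69/25.
E[A | B = 4] = (69/25) / (11/25) = 69/11.

69/11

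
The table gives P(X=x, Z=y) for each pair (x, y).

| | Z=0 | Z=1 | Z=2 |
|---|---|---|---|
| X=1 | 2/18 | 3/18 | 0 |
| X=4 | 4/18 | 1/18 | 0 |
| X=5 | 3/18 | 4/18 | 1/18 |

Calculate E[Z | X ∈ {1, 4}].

2/5

P(X ∈ {1, 4}) = 5/9.
Summing Z·P(X=x,Z=y) over the conditioning event gives 2/9.
E[Z | X ∈ {1, 4}] = (2/9) / (5/9) = 2/5.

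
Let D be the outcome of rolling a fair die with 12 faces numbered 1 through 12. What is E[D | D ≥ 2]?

Given D ≥ 2, D is equally likely to be any of {2, 3, 4, 5, 6, 7, 8, 9, 10, 11, 12}.
E[D | D ≥ 2] = (2 + 3 + 4 + 5 + 6 + 7 + 8 + 9 + 10 + 11 + 12) / 11 = 7.

7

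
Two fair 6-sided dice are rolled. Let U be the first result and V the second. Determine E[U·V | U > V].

P(U > V) = 5/12.
Summing UV·P(x,y) over outcomes with U > V gives 175/36.
E[U·V | U > V] = (175/36) / (5/12) = 35/3.

35/3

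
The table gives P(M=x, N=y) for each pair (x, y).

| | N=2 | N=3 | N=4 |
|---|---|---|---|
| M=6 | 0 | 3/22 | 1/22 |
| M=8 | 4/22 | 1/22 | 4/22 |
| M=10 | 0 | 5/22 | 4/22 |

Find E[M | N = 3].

P(N = 3) = 9/22.
Σ M·P over the event = 6·(3/22) + 8·(1/22) + 10·(5/22) = 38/11.
E[M | N = 3] = (38/11) / (9/22) = 76/9.

76/9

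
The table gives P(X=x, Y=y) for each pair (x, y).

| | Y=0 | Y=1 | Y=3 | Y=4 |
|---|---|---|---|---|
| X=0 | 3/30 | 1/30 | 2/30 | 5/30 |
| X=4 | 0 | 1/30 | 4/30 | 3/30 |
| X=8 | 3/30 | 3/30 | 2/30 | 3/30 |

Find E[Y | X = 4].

P(X = 4) = 4/15.
Σ Y·P over the event = 1·(1/30) + 3·(4/30) + 4·(3/30) = 5/6.
E[Y | X = 4] = (5/6) / (4/15) = 25/8.

25/8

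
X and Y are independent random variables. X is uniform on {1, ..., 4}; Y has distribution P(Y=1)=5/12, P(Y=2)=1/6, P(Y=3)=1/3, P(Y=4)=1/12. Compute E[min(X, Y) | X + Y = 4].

P(X + Y = 4) = 11/48.
Summing min(X,Y)·P(x,y) over outcomes with X + Y = 4 gives 13/48.
E[min(X, Y) | X + Y = 4] = (13/48) / (11/48) = 13/11.

13/11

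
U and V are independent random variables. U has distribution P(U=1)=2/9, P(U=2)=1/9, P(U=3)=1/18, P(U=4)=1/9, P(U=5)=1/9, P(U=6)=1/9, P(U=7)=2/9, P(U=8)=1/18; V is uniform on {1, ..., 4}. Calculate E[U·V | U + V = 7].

P(U + V = 7) = 7/72.
Summing UV·P(x,y) over outcomes with U + V = 7 gives 17/18.
E[U·V | U + V = 7] = (17/18) / (7/72) = 68/7.

68/7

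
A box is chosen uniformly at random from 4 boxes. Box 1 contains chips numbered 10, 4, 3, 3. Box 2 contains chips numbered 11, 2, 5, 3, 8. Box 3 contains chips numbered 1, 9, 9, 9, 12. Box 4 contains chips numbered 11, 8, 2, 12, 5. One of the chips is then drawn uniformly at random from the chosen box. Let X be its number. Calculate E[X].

E[X | box 1] = (10+4+3+3)/4 = 5.
E[X | box 2] = (11+2+5+3+8)/5 = 29/5.
E[X | box 3] = (1+9+9+9+12)/5 = 8.
E[X | box 4] = (11+8+2+12+5)/5 = 38/5.
By the law of total expectation,
E[X] = (1/4)·(5) + (1/4)·(29/5) + (1/4)·(8) + (1/4)·(38/5) = 33/5.

33/5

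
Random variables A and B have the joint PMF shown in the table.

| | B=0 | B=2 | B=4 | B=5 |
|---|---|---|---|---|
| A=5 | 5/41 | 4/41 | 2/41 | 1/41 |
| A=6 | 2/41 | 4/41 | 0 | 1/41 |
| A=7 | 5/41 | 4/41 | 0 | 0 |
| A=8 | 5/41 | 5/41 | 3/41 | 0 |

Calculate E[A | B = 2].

112/17

P(B = 2) = 17/41.
Σ A·P over the event = 5·(4/41) + 6·(4/41) + 7·(4/41) + 8·(5/41) = 112/41.
E[A | B = 2] = (112/41) / (17/41) = 112/17.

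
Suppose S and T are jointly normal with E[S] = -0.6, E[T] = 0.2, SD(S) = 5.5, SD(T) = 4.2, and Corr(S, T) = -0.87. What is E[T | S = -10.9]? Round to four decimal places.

The regression of T on S has slope ρ·σ_T/σ_S and passes through (μ_S, μ_T).
E[T | S=-10.9] = 0.2 + (-0.87)·(4.2/5.5)·(-10.9 − (-0.6)) = 0.2 + (-0.66436)·(-10.3) = 7.0429.

7.0429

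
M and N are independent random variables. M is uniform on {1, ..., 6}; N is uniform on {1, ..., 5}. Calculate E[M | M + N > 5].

P(M + N > 5) = 2/3.
Summing M·P(x,y) over outcomes with M + N > 5 gives 17/6.
E[M | M + N > 5] = (17/6) / (2/3) = 17/4.

17/4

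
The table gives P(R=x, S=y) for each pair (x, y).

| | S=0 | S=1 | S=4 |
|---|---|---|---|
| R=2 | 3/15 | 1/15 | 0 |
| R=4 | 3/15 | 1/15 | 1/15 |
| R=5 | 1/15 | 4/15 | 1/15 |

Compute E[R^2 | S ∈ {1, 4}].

161/8

P(S ∈ {1, 4}) = 8/15.
Σ R^2·P over the event = 4·(1/15) + 16·(1/15) + 16·(1/15) + 25·(4/15) + 25·(1/15) = 161/15.
E[R^2 | S ∈ {1, 4}] = (161/15) / (8/15) = 161/8.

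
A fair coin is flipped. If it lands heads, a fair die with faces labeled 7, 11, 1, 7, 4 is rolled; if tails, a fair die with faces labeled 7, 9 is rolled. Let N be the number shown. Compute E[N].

7

E[N | heads] = (7+11+1+7+4)/5 = 6.
E[N | tails] = (7+9)/2 = 8.
By the law of total expectation,
E[N] = (1/2)·(6) + (1/2)·(8) = 7.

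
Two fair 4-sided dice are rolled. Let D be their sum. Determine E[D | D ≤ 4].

10/3

P(D ≤ 4) = 3/8.
Σ over the event: 2·1/16 + 3·1/8 + 4·3/16 = 5/4.
E[D | D ≤ 4] = (5/4) / (3/8) = 10/3.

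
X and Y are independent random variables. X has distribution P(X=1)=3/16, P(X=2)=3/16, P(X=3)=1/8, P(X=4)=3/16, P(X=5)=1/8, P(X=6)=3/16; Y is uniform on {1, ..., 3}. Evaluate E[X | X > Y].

P(X > Y) = 31/48.
Summing X·P(x,y) over outcomes with X > Y gives 23/8.
E[X | X > Y] = (23/8) / (31/48) = 138/31.

138/31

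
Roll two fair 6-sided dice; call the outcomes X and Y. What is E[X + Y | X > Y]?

P(X > Y) = 5/12.
Summing (X+Y)·P(x,y) over outcomes with X > Y gives 35/12.
E[X + Y | X > Y] = (35/12) / (5/12) = 7.

7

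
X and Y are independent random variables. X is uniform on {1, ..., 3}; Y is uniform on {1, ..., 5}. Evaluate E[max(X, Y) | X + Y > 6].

Outcomes with X + Y > 6: (2,5), (3,4), (3,5), each with probability 1/15.
E[max(X, Y) | X + Y > 6] = (5 + 4 + 5) / 3 = 14/3.

14/3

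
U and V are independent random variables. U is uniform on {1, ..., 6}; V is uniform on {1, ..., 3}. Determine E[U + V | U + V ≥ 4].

91/15

P(U + V ≥ 4) = 5/6.
Summing (U+V)·P(x,y) over outcomes with U + V ≥ 4 gives 91/18.
E[U + V | U + V ≥ 4] = (91/18) / (5/6) = 91/15.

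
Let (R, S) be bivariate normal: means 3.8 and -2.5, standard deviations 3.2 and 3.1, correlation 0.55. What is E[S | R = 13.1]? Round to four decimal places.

2.4552

The regression of S on R has slope ρ·σ_S/σ_R and passes through (μ_R, μ_S).
E[S | R=13.1] = -2.5 + (0.55)·(3.1/3.2)·(13.1 − (3.8)) = -2.5 + (0.532813)·(9.3) = 2.4552.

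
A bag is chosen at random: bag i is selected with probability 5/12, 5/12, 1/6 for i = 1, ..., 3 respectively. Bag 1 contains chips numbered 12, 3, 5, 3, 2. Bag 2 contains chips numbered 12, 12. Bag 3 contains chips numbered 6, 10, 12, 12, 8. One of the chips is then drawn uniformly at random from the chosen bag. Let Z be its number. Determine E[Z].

521/60

E[Z | bag 1] = (12+3+5+3+2)/5 = 5.
E[Z | bag 2] = (12+12)/2 = 12.
E[Z | bag 3] = (6+10+12+12+8)/5 = 48/5.
By the law of total expectation,
E[Z] = (5/12)·(5) + (5/12)·(12) + (1/6)·(48/5) = 521/60.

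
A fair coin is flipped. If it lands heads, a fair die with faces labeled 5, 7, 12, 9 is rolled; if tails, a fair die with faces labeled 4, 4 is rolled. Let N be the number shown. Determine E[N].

E[N | heads] = (5+7+12+9)/4 = 33/4.
E[N | tails] = (4+4)/2 = 4.
E[N] = (1/2)·(33/4) + (1/2)·(4) = 49/8.

49/8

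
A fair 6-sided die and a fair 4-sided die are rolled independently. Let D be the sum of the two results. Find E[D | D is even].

P(D is even) = 1/2.
Σ over the event: 2·1/24 + 4·1/8 + 6·1/6 + 8·1/8 + 10·1/24 = 3.
E[D | D is even] = (3) / (1/2) = 6.

6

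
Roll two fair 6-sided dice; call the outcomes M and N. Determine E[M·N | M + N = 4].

10/3

Outcomes with M + N = 4: (1,3), (2,2), (3,1), each with probability 1/36.
E[M·N | M + N = 4] = (3 + 4 + 3) / 3 = 10/3.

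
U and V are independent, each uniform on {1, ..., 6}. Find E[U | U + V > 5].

P(U + V > 5) = 13/18.
Summing U·P(x,y) over outcomes with U + V > 5 gives 53/18.
E[U | U + V > 5] = (53/18) / (13/18) = 53/13.

53/13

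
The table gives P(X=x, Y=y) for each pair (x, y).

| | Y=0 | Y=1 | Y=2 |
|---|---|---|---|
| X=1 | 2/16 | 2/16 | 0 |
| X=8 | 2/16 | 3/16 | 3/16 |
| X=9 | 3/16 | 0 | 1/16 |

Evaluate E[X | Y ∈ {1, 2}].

59/9

P(Y ∈ {1, 2}) = 9/16.
Σ X·P over the event = 1·(2/16) + 8·(3/16) + 8·(3/16) + 9·(1/16) = 59/16.
E[X | Y ∈ {1, 2}] = (59/16) / (9/16) = 59/9.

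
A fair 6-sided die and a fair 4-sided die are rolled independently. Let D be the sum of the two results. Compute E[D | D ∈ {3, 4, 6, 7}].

P(D ∈ {3, 4, 6, 7}) = 13/24.
Σ over the event: 3·1/12 + 4·1/8 + 6·1/6 + 7·1/6 = 35/12.
E[D | D ∈ {3, 4, 6, 7}] = (35/12) / (13/24) = 70/13.

70/13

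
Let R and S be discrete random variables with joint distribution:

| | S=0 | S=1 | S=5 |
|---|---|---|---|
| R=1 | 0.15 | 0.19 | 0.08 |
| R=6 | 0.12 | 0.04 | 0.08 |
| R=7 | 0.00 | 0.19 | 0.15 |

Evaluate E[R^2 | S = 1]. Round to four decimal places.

P(S = 1) = 0.42.
Σ R^2·P over the event = 1·(0.19) + 36·(0.04) + 49·(0.19) = 10.94.
E[R^2 | S = 1] = (10.94) / (0.42) = 26.0476.

26.0476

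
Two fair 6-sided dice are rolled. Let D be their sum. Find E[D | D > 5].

106/13

P(D > 5) = 13/18.
Σ over the event: 6·5/36 + 7·1/6 + 8·5/36 + 9·1/9 + 10·1/12 + 11·1/18 + 12·1/36 = 53/9.
E[D | D > 5] = (53/9) / (13/18) = 106/13.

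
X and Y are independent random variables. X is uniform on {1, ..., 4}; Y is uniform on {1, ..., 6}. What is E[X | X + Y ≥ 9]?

Outcomes with X + Y ≥ 9: (3,6), (4,5), (4,6), each with probability 1/24.
E[X | X + Y ≥ 9] = (3 + 4 + 4) / 3 = 11/3.

11/3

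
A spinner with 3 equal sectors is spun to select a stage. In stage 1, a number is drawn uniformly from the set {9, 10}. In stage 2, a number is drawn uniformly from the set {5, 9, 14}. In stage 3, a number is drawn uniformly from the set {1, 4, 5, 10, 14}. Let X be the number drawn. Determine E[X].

E[X | stage 1] = (9+10)/2 = 19/2.
E[X | stage 2] = (5+9+14)/3 = 28/3.
E[X | stage 3] = (1+4+5+10+14)/5 = 34/5.
By the law of total expectation,
E[X] = (1/3)·(19/2) + (1/3)·(28/3) + (1/3)·(34/5) = 769/90.

769/90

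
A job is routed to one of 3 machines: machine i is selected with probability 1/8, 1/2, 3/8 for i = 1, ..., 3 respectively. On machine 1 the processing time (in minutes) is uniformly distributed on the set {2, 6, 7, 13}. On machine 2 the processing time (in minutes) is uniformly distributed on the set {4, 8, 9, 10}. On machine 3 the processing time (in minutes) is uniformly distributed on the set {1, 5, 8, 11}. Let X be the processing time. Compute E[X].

E[X | machine 1] = (2+6+7+13)/4 = 7.
E[X | machine 2] = (4+8+9+10)/4 = 31/4.
E[X | machine 3] = (1+5+8+11)/4 = 25/4.
E[X] = (1/8)·(7) + (1/2)·(31/4) + (3/8)·(25/4) = 227/32.

227/32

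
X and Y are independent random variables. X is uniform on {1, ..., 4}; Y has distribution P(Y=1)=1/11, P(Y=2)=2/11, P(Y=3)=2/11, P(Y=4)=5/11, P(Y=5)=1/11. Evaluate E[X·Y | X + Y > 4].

48/5

P(X + Y > 4) = 35/44.
Summing XY·P(x,y) over outcomes with X + Y > 4 gives 84/11.
E[X·Y | X + Y > 4] = (84/11) / (35/44) = 48/5.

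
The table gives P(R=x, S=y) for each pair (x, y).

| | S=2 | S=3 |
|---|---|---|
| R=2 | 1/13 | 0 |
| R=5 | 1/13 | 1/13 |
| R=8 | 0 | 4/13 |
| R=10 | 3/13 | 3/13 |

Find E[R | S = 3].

67/8

P(S = 3) = 8/13.
Summing R·P(R=x,S=y) over the conditioning event gives 67/13.
E[R | S = 3] = (67/13) / (8/13) = 67/8.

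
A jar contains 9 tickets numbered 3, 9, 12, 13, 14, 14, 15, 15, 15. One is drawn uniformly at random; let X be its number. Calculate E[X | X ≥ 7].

107/8

P(X ≥ 7) = 8/9.
Σ over the event: 9·1/9 + 12·1/9 + 13·1/9 + 14·2/9 + 15·1/3 = 107/9.
E[X | X ≥ 7] = (107/9) / (8/9) = 107/8.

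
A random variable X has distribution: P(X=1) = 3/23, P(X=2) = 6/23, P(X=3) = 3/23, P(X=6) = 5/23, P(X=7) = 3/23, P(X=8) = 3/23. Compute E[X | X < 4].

2

P(X < 4) = 12/23.
Σ over the event: 1·3/23 + 2·6/23 + 3·3/23 = 24/23.
E[X | X < 4] = (24/23) / (12/23) = 2.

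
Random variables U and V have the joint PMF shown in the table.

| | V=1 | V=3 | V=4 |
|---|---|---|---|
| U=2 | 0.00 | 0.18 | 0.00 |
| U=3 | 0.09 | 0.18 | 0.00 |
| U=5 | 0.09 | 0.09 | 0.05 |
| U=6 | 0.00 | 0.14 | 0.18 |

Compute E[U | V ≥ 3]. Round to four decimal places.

P(V ≥ 3) = 0.82.
Summing U·P(U=x,V=y) over the conditioning event gives 3.52.
E[U | V ≥ 3] = (3.52) / (0.82) = 4.2927.

4.2927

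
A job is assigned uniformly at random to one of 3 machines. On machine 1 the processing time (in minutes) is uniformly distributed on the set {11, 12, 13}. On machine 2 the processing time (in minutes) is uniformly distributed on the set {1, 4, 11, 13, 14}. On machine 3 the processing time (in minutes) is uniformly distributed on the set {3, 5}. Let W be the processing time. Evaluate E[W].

E[W | machine 1] = (11+12+13)/3 = 12.
E[W | machine 2] = (1+4+11+13+14)/5 = 43/5.
E[W | machine 3] = (3+5)/2 = 4.
E[W] = (1/3)·(12) + (1/3)·(43/5) + (1/3)·(4) = 41/5.

41/5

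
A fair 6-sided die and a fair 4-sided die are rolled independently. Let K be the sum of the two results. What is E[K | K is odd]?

P(K is odd) = 1/2.
Σ over the event: 3·1/12 + 5·1/6 + 7·1/6 + 9·1/12 = 3.
E[K | K is odd] = (3) / (1/2) = 6.

6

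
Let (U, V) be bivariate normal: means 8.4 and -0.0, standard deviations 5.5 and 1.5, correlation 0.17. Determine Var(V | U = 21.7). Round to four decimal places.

2.1850

For a bivariate normal, Var(V | U=x) = σ_V²(1 − ρ²).
Var(V | U=21.7) = (1.5)²·(1 − (0.17)²) = 2.25·0.9711 = 2.1850.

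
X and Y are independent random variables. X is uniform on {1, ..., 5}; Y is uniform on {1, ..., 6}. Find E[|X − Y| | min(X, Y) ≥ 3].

7/6

P(min(X, Y) ≥ 3) = 2/5.
Summing |X−Y|·P(x,y) over outcomes with min(X, Y) ≥ 3 gives 7/15.
E[|X − Y| | min(X, Y) ≥ 3] = (7/15) / (2/5) = 7/6.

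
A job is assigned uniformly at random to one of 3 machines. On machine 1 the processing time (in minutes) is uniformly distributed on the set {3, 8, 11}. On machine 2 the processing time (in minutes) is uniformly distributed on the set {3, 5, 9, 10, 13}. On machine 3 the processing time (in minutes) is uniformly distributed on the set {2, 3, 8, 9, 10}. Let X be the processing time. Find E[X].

326/45

E[X | machine 1] = (3+8+11)/3 = 22/3.
E[X | machine 2] = (3+5+9+10+13)/5 = 8.
E[X | machine 3] = (2+3+8+9+10)/5 = 32/5.
E[X] = (1/3)·(22/3) + (1/3)·(8) + (1/3)·(32/5) = 326/45.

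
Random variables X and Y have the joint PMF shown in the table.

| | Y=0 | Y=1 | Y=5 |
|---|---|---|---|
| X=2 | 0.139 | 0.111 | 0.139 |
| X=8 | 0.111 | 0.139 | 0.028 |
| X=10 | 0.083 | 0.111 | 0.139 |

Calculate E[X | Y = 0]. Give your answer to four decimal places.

5.9940

P(Y = 0) = 0.333.
Σ X·P over the event = 2·(0.139) + 8·(0.111) + 10·(0.083) = 1.996.
E[X | Y = 0] = (1.996) / (0.333) = 5.9940.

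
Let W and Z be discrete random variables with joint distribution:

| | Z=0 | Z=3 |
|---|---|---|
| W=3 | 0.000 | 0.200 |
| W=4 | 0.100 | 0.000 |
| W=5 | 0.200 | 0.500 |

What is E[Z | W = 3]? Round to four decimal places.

P(W = 3) = 0.200.
Summing Z·P(W=x,Z=y) over the conditioning event gives 0.600.
E[Z | W = 3] = (0.600) / (0.200) = 3.0000.

3.0000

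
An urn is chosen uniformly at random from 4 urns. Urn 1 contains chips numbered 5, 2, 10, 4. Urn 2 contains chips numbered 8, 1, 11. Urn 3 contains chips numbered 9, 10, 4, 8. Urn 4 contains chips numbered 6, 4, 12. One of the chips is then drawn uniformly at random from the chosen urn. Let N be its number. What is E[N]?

E[N | urn 1] = (5+2+10+4)/4 = 21/4.
E[N | urn 2] = (8+1+11)/3 = 20/3.
E[N | urn 3] = (9+10+4+8)/4 = 31/4.
E[N | urn 4] = (6+4+12)/3 = 22/3.
By the law of total expectation,
E[N] = (1/4)·(21/4) + (1/4)·(20/3) + (1/4)·(31/4) + (1/4)·(22/3) = 27/4.

27/4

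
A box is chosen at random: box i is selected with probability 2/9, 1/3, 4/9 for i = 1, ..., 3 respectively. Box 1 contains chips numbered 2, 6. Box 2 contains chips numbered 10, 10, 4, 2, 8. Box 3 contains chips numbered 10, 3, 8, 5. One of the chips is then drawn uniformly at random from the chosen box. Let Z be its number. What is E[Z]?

E[Z | box 1] = (2+6)/2 = 4.
E[Z | box 2] = (10+10+4+2+8)/5 = 34/5.
E[Z | box 3] = (10+3+8+5)/4 = 13/2.
By the law of total expectation,
E[Z] = (2/9)·(4) + (1/3)·(34/5) + (4/9)·(13/2) = 272/45.

272/45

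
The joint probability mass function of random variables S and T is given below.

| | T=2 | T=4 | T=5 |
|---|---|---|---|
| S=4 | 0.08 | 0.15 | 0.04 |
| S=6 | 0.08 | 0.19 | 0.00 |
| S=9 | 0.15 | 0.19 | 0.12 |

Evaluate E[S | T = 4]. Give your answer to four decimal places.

6.5094

P(T = 4) = 0.53.
Σ S·P over the event = 4·(0.15) + 6·(0.19) + 9·(0.19) = 3.45.
E[S | T = 4] = (3.45) / (0.53) = 6.5094.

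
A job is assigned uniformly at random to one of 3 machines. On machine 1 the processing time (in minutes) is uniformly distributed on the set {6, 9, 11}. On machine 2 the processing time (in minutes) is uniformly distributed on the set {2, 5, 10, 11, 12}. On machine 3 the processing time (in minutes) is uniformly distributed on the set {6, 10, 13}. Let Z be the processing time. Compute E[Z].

79/9

E[Z | machine 1] = (6+9+11)/3 = 26/3.
E[Z | machine 2] = (2+5+10+11+12)/5 = 8.
E[Z | machine 3] = (6+10+13)/3 = 29/3.
By the law of total expectation,
E[Z] = (1/3)·(26/3) + (1/3)·(8) + (1/3)·(29/3) = 79/9.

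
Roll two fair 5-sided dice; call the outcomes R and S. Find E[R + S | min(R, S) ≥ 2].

P(min(R, S) ≥ 2) = 16/25.
Summing (R+S)·P(x,y) over outcomes with min(R, S) ≥ 2 gives 112/25.
E[R + S | min(R, S) ≥ 2] = (112/25) / (16/25) = 7.

7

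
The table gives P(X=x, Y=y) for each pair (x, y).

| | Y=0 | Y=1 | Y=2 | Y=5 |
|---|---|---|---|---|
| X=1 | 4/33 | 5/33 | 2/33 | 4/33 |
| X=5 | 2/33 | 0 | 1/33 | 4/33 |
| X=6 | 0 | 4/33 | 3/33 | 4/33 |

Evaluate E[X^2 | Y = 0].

P(Y = 0) = 2/11.
Σ X^2·P over the event = 1·(4/33) + 25·(2/33) = 18/11.
E[X^2 | Y = 0] = (18/11) / (2/11) = 9.

9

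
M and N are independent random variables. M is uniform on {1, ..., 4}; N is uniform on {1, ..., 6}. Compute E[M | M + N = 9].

7/2

P(M + N = 9) = 1/12.
Summing M·P(x,y) over outcomes with M + N = 9 gives 7/24.
E[M | M + N = 9] = (7/24) / (1/12) = 7/2.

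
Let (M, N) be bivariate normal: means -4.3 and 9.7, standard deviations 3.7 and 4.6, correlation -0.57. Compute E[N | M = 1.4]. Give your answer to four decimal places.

5.6607

The regression of N on M has slope ρ·σ_N/σ_M and passes through (μ_M, μ_N).
E[N | M=1.4] = 9.7 + (-0.57)·(4.6/3.7)·(1.4 − (-4.3)) = 9.7 + (-0.70865)·(5.7) = 5.6607.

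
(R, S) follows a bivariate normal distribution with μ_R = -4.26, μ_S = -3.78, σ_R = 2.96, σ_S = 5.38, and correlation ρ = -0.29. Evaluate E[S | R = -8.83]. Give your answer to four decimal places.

The regression of S on R has slope ρ·σ_S/σ_R and passes through (μ_R, μ_S).
E[S | R=-8.83] = -3.78 + (-0.29)·(5.38/2.96)·(-8.83 − (-4.26)) = -3.78 + (-0.52709)·(-4.57) = -1.3712.

-1.3712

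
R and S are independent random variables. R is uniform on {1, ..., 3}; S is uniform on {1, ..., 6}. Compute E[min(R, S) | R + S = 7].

2

P(R + S = 7) = 1/6.
Summing min(R,S)·P(x,y) over outcomes with R + S = 7 gives 1/3.
E[min(R, S) | R + S = 7] = (1/3) / (1/6) = 2.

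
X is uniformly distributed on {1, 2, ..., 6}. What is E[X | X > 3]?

5

Given X > 3, X is equally likely to be any of {4, 5, 6}.
E[X | X > 3] = (4 + 5 + 6) / 3 = 5.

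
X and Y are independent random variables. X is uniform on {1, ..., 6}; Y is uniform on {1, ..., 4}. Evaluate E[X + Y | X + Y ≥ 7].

8

P(X + Y ≥ 7) = 5/12.
Summing (X+Y)·P(x,y) over outcomes with X + Y ≥ 7 gives 10/3.
E[X + Y | X + Y ≥ 7] = (10/3) / (5/12) = 8.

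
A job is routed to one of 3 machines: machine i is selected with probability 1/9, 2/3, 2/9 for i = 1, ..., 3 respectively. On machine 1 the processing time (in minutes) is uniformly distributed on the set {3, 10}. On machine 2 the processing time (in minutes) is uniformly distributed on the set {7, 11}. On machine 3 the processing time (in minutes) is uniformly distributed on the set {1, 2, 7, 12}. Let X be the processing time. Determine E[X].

143/18

E[X | machine 1] = (3+10)/2 = 13/2.
E[X | machine 2] = (7+11)/2 = 9.
E[X | machine 3] = (1+2+7+12)/4 = 11/2.
E[X] = (1/9)·(13/2) + (2/3)·(9) + (2/9)·(11/2) = 143/18.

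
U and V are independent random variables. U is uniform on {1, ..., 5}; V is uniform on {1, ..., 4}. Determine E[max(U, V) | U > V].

Outcomes with U > V: (2,1), (3,1), (3,2), (4,1), (4,2), (4,3), (5,1), (5,2), (5,3), (5,4), each with probability 1/20.
E[max(U, V) | U > V] = (2 + 3 + 3 + 4 + 4 + 4 + 5 + 5 + 5 + 5) / 10 = 4.

4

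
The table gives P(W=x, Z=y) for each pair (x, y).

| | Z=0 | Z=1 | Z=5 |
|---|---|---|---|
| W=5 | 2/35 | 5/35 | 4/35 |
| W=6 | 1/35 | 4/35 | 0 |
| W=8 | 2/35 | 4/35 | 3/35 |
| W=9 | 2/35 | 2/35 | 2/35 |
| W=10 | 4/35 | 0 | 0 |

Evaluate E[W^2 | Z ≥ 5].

454/9

P(Z ≥ 5) = 9/35.
Σ W^2·P over the event = 25·(4/35) + 64·(3/35) + 81·(2/35) = 454/35.
E[W^2 | Z ≥ 5] = (454/35) / (9/35) = 454/9.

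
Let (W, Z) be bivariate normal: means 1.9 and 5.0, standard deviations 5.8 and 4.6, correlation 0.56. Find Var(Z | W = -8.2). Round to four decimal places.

14.5242

For a bivariate normal, Var(Z | W=x) = σ_Z²(1 − ρ²).
Var(Z | W=-8.2) = (4.6)²·(1 − (0.56)²) = 21.16·0.6864 = 14.5242.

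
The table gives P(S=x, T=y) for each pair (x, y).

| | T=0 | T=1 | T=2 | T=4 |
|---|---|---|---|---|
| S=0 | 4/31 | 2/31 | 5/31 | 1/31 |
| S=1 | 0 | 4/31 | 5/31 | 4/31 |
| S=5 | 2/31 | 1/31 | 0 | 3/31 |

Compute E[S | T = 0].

P(T = 0) = 6/31.
Σ S·P over the event = 0·(4/31) + 5·(2/31) = 10/31.
E[S | T = 0] = (10/31) / (6/31) = 5/3.

5/3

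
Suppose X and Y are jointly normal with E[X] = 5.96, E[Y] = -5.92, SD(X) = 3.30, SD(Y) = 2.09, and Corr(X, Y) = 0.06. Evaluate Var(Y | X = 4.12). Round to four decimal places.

The conditional variance in a bivariate normal is σ_Y²(1 − ρ²), independent of x.
Var(Y | X=4.12) = (2.09)²·(1 − (0.06)²) = 4.3681·0.9964 = 4.3524.

4.3524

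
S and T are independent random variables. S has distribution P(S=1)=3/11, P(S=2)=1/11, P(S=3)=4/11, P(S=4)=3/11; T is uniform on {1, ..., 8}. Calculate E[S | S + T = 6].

29/11

P(S + T = 6) = 1/8.
Summing S·P(x,y) over outcomes with S + T = 6 gives 29/88.
E[S | S + T = 6] = (29/88) / (1/8) = 29/11.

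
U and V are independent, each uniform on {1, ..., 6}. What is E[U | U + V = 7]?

7/2

P(U + V = 7) = 1/6.
Summing U·P(x,y) over outcomes with U + V = 7 gives 7/12.
E[U | U + V = 7] = (7/12) / (1/6) = 7/2.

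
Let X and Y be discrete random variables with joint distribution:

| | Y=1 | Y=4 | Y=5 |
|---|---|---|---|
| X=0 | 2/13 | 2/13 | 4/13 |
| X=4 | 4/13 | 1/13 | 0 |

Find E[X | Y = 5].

P(Y = 5) = 4/13.
Summing X·P(X=x,Y=y) over the conditioning event gives 0.
E[X | Y = 5] = (0) / (4/13) = 0.

0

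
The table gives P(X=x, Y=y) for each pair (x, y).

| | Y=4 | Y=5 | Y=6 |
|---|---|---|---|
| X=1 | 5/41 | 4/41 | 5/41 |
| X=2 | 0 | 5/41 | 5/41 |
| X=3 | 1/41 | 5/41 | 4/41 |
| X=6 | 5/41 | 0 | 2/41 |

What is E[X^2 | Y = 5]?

P(Y = 5) = 14/41.
Σ X^2·P over the event = 1·(4/41) + 4·(5/41) + 9·(5/41) = 69/41.
E[X^2 | Y = 5] = (69/41) / (14/41) = 69/14.

69/14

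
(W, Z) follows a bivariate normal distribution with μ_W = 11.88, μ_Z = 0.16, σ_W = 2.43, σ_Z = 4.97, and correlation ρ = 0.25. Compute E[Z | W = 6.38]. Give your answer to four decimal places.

For a bivariate normal, E[Z | W=x] = μ_Z + ρ·(σ_Z/σ_W)·(x − μ_W).
E[Z | W=6.38] = 0.16 + (0.25)·(4.97/2.43)·(6.38 − (11.88)) = 0.16 + (0.511317)·(-5.5) = -2.6522.

-2.6522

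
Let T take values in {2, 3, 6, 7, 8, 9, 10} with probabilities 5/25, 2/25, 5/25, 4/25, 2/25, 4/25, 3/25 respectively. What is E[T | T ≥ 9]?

P(T ≥ 9) = 7/25.
Σ over the event: 9·4/25 + 10·3/25 = 66/25.
E[T | T ≥ 9] = (66/25) / (7/25) = 66/7.

66/7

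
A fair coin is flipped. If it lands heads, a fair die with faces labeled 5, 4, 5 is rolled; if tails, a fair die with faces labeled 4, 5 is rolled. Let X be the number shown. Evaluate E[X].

E[X | heads] = (5+4+5)/3 = 14/3.
E[X | tails] = (4+5)/2 = 9/2.
E[X] = (1/2)·(14/3) + (1/2)·(9/2) = 55/12.

55/12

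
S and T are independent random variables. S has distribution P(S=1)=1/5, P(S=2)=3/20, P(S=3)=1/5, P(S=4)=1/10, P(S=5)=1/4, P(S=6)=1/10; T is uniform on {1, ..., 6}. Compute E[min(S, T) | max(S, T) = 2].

P(max(S, T) = 2) = 1/12.
Summing min(S,T)·P(x,y) over outcomes with max(S, T) = 2 gives 13/120.
E[min(S, T) | max(S, T) = 2] = (13/120) / (1/12) = 13/10.

13/10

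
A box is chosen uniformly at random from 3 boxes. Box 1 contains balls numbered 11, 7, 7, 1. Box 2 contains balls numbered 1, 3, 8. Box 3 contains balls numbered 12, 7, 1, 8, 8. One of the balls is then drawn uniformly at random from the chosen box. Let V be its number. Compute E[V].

59/10

E[V | box 1] = (11+7+7+1)/4 = 13/2.
E[V | box 2] = (1+3+8)/3 = 4.
E[V | box 3] = (12+7+1+8+8)/5 = 36/5.
By the law of total expectation,
E[V] = (1/3)·(13/2) + (1/3)·(4) + (1/3)·(36/5) = 59/10.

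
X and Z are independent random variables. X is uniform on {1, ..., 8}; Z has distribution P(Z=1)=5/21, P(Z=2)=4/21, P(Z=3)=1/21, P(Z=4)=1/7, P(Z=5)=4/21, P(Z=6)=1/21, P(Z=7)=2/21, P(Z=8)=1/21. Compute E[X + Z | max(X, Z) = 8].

82/7

P(max(X, Z) = 8) = 1/6.
Summing (X+Z)·P(x,y) over outcomes with max(X, Z) = 8 gives 41/21.
E[X + Z | max(X, Z) = 8] = (41/21) / (1/6) = 82/7.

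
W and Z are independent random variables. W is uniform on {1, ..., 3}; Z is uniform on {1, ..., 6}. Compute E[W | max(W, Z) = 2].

Outcomes with max(W, Z) = 2: (1,2), (2,1), (2,2), each with probability 1/18.
E[W | max(W, Z) = 2] = (1 + 2 + 2) / 3 = 5/3.

5/3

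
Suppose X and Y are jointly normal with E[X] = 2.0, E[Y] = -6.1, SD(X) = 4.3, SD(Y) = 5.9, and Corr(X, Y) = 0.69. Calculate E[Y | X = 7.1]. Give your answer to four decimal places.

-1.2716

The regression of Y on X has slope ρ·σ_Y/σ_X and passes through (μ_X, μ_Y).
E[Y | X=7.1] = -6.1 + (0.69)·(5.9/4.3)·(7.1 − (2.0)) = -6.1 + (0.94674)·(5.1) = -1.2716.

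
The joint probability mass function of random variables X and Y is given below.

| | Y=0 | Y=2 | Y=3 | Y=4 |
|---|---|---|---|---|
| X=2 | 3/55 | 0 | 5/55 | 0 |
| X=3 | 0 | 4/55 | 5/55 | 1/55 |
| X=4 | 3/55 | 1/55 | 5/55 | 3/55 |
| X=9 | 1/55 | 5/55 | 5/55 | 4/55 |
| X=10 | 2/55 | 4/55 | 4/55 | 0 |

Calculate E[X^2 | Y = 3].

475/12

P(Y = 3) = 24/55.
Σ X^2·P over the event = 4·(5/55) + 9·(5/55) + 16·(5/55) + 81·(5/55) + 100·(4/55) = 190/11.
E[X^2 | Y = 3] = (190/11) / (24/55) = 475/12.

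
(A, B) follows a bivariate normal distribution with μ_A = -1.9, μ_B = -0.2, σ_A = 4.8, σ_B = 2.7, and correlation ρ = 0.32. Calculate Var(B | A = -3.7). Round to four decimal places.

Var(B | A=x) = (1 − ρ²)·σ_B².
Var(B | A=-3.7) = (2.7)²·(1 − (0.32)²) = 7.29·0.8976 = 6.5435.

6.5435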